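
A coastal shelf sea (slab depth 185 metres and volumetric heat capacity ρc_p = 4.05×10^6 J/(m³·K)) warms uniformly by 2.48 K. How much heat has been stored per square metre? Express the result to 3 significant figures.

Areal heat capacity C = ρc_p × D = 4.05×10^6 × 185 = 7.49×10^8 J/(m^2 K).
ΔQ = C ΔT = 7.49×10^8 × 2.48 = 1.86×10^9 J/m².

1.86×10^9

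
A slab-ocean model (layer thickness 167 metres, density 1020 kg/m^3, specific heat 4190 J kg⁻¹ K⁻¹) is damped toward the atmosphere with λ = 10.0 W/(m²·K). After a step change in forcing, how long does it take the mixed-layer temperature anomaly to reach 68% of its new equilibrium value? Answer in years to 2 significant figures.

2.6 years

Areal heat capacity C = ρ c_p D = 1020 × 4190 × 167 = 7.14×10^8 J/(m^2 K).
τ = C / λ = 7.14×10^8 / 10.0 = 7.14×10^7 s.
Fraction reached: 1 − e^(−t/τ) = 0.68 ⇒ t = −τ ln(1 − 0.68) = τ × 1.14.
t = 8.13×10^7 s = 2.58 years.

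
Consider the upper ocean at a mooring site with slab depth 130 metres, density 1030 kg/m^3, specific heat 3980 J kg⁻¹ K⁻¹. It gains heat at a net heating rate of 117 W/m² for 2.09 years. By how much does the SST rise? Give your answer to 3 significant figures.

Areal heat capacity C = ρ c_p D = 1030 × 3980 × 130 = 5.33×10^8 J/(m^2 K).
Net heat input Q = F Δt = 117 × (2.09 years × 3.156×10^7 s/year) = 7.72×10^9 J/m².
ΔT = Q / C = 7.72×10^9 / 5.33×10^8 = 14.5 K.

14.5 K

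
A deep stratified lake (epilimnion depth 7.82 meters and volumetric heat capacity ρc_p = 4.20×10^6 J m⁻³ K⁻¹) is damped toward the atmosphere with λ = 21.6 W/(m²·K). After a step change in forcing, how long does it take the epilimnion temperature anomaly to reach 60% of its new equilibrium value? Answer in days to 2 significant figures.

Areal heat capacity C = ρc_p × D = 4.20×10^6 × 7.82 = 3.28×10^7 J/(m^2 K).
τ = C / λ = 3.28×10^7 / 21.6 = 1.52×10^6 s.
Fraction reached: 1 − e^(−t/τ) = 0.60 ⇒ t = −τ ln(1 − 0.60) = τ × 0.916.
t = 1.39×10^6 s = 16.1 days.

16 days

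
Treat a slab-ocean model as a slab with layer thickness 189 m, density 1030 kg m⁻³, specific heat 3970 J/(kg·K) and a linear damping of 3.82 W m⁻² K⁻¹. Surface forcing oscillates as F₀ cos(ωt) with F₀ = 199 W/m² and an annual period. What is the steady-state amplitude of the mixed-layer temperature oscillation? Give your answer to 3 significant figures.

Areal heat capacity C = ρ c_p D = 1030 × 3970 × 189 = 7.73×10^8 J/(m^2 K).
Angular frequency ω = 2π / T = 2π / 3.15×10^7 s = 1.99×10^-7 s⁻¹.
√((Cω)² + λ²) = √((154)² + 3.82²) = 154 W/(m²·K).
Amplitude A = F₀ / √((Cω)²+λ²) = 199 / 154 = 1.29 K.

1.29 K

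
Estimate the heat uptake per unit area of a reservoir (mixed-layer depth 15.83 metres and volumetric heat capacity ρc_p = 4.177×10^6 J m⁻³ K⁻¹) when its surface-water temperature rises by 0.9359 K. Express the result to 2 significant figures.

6.2×10^7

Areal heat capacity C = ρc_p × D = 4.177×10^6 × 15.83 = 6.61×10^7 J m⁻² K⁻¹.
ΔQ = C ΔT = 6.61×10^7 × 0.9359 = 6.19×10^7 J/m².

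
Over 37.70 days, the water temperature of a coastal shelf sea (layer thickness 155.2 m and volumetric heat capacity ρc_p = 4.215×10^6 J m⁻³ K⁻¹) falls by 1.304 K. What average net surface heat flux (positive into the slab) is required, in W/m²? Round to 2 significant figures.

Areal heat capacity C = ρc_p × D = 4.215×10^6 × 155.2 = 6.54×10^8 J m⁻² K⁻¹.
Required heat per unit area: Q = C ΔT = 6.54×10^8 × -1.304 = -8.53×10^8 J/m².
Flux F = Q / Δt = -8.53×10^8 / 3.26×10^6 s = -262 W/m².

-260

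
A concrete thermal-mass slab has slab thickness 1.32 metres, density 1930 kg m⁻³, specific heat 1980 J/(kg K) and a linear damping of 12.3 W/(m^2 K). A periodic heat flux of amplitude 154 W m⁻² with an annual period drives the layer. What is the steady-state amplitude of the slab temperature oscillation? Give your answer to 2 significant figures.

12 K

Areal heat capacity C = ρ c_p D = 1930 × 1980 × 1.32 = 5.04×10^6 J/(m²·K).
Angular frequency ω = 2π / T = 2π / 3.15×10^7 s = 1.99×10^-7 s⁻¹.
√((Cω)² + λ²) = √((1.01)² + 12.3²) = 12.3 W/(m²·K).
Amplitude A = F₀ / √((Cω)²+λ²) = 154 / 12.3 = 12.5 K.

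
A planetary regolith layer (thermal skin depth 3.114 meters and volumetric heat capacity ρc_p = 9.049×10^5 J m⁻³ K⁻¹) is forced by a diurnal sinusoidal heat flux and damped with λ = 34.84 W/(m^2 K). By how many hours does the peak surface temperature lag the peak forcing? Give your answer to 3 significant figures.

5.36 hours

Areal heat capacity C = ρc_p × D = 9.049×10^5 × 3.114 = 2.82×10^6 J m⁻² K⁻¹.
ω = 2π / 86400 s = 7.27×10^-5 s⁻¹.
Phase lag φ = arctan(Cω/λ) = arctan(205/34.84) = 1.40 rad.
Time lag = φ / ω = 1.40 / 7.27×10^-5 = 19300 s = 5.36 hours.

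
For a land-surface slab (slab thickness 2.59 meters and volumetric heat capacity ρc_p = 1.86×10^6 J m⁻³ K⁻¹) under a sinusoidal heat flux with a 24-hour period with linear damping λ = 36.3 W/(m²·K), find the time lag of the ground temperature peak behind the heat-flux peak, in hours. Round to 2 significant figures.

5.6 hours

Areal heat capacity C = ρc_p × D = 1.86×10^6 × 2.59 = 4.82×10^6 J m⁻² K⁻¹.
ω = 2π / 86400 s = 7.27×10^-5 s⁻¹.
Phase lag φ = arctan(Cω/λ) = arctan(350/36.3) = 1.47 rad.
Time lag = φ / ω = 1.47 / 7.27×10^-5 = 20200 s = 5.61 hours.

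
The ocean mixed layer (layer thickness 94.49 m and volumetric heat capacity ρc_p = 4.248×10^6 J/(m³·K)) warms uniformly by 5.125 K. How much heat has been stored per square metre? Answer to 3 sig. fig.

Areal heat capacity C = ρc_p × D = 4.248×10^6 × 94.49 = 4.01×10^8 J/(m²·K).
ΔQ = C ΔT = 4.01×10^8 × 5.125 = 2.06×10^9 J/m².

2.06×10^9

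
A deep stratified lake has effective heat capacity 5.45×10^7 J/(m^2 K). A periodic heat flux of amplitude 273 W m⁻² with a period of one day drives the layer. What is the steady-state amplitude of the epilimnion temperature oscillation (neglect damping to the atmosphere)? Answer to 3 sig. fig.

0.0689 K

Areal heat capacity C = 5.45×10^7 J/(m^2 K) (given).
Angular frequency ω = 2π / T = 2π / 86400 s = 7.27×10^-5 s⁻¹.
Cω = 5.45×10^7 × 7.27×10^-5 = 3960 W/(m²·K).
Amplitude A = F₀ / (Cω) = 273 / 3960 = 0.0689 K.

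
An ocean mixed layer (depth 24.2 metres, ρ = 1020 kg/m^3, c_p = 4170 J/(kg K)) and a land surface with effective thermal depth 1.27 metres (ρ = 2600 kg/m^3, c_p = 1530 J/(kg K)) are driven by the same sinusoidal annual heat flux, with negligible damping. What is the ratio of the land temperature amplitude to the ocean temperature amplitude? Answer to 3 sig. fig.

20.4

C_ocean = 1020 × 4170 × 24.2 = 1.03×10^8 J/(m²·K).
C_land = 2600 × 1530 × 1.27 = 5.05×10^6 J/(m²·K).
Undamped amplitude ∝ 1/C, so A_land/A_ocean = C_ocean/C_land = 20.4.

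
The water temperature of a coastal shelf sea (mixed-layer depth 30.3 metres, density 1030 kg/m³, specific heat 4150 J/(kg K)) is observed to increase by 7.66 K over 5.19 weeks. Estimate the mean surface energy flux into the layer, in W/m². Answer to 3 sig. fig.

316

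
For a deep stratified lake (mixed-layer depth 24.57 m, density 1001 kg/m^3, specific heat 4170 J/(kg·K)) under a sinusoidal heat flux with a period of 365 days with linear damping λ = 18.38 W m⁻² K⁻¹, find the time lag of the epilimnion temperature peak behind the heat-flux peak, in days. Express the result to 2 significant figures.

Areal heat capacity C = ρ c_p D = 1001 × 4170 × 24.57 = 1.03×10^8 J/(m²·K).
ω = 2π / 3.15×10^7 s = 1.99×10^-7 s⁻¹.
Phase lag φ = arctan(Cω/λ) = arctan(20.4/18.38) = 0.838 rad.
Time lag = φ / ω = 0.838 / 1.99×10^-7 = 4.21×10^6 s = 48.7 days.

49 days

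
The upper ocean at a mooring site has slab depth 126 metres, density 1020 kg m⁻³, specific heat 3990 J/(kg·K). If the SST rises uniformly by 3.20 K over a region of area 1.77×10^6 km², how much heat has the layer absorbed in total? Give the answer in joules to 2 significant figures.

2.9×10^21 J

Areal heat capacity C = ρ c_p D = 1020 × 3990 × 126 = 5.13×10^8 J m⁻² K⁻¹.
Heat per unit area: q = C ΔT = 5.13×10^8 × 3.20 = 1.64×10^9 J/m².
Total heat: Q = q × A = 1.64×10^9 × (1.77×10^6 × 10⁶ m²) = 2.90×10^21 J.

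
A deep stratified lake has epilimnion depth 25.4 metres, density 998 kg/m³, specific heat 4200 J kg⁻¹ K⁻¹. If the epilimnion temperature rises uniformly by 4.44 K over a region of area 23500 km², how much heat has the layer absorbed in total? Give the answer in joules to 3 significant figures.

1.11×10^19 J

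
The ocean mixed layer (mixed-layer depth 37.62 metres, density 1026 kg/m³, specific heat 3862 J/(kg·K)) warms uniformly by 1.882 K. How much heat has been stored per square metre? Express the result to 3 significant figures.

2.81×10^8

Areal heat capacity C = ρ c_p D = 1026 × 3862 × 37.62 = 1.49×10^8 J m⁻² K⁻¹.
ΔQ = C ΔT = 1.49×10^8 × 1.882 = 2.81×10^8 J/m².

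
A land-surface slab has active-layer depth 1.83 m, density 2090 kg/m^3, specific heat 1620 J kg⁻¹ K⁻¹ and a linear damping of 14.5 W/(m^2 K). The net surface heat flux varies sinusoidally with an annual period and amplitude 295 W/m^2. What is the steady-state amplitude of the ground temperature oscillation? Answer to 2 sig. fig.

20 K

Areal heat capacity C = ρ c_p D = 2090 × 1620 × 1.83 = 6.20×10^6 J m⁻² K⁻¹.
Angular frequency ω = 2π / T = 2π / 3.15×10^7 s = 1.99×10^-7 s⁻¹.
√((Cω)² + λ²) = √((1.23)² + 14.5²) = 14.6 W/(m²·K).
Amplitude A = F₀ / √((Cω)²+λ²) = 295 / 14.6 = 20.3 K.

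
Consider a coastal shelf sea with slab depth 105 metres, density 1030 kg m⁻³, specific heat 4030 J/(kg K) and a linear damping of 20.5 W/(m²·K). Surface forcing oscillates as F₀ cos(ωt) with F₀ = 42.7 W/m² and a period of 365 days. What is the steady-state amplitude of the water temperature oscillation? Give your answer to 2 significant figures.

0.48 K

Areal heat capacity C = ρ c_p D = 1030 × 4030 × 105 = 4.36×10^8 J m⁻² K⁻¹.
Angular frequency ω = 2π / T = 2π / 3.15×10^7 s = 1.99×10^-7 s⁻¹.
√((Cω)² + λ²) = √((86.8)² + 20.5²) = 89.2 W/(m²·K).
Amplitude A = F₀ / √((Cω)²+λ²) = 42.7 / 89.2 = 0.479 K.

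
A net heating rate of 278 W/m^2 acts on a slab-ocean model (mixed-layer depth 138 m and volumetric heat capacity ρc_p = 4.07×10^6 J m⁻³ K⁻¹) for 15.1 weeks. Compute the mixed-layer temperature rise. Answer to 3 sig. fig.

4.52 K

Areal heat capacity C = ρc_p × D = 4.07×10^6 × 138 = 5.62×10^8 J/(m²·K).
Net heat input Q = F Δt = 278 × (15.1 weeks × 6.048×10^5 s/week) = 2.54×10^9 J/m².
ΔT = Q / C = 2.54×10^9 / 5.62×10^8 = 4.52 K.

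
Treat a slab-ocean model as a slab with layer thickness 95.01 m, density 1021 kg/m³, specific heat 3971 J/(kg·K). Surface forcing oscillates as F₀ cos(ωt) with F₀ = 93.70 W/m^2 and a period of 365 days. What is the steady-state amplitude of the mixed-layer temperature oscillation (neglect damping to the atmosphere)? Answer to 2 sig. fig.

1.2 K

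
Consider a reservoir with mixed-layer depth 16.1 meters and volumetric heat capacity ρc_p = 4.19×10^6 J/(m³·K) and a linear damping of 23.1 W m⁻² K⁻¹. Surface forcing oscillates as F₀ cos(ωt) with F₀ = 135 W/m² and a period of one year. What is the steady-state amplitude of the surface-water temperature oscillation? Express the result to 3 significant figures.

5.05 K

Areal heat capacity C = ρc_p × D = 4.19×10^6 × 16.1 = 6.75×10^7 J m⁻² K⁻¹.
Angular frequency ω = 2π / T = 2π / 3.15×10^7 s = 1.99×10^-7 s⁻¹.
√((Cω)² + λ²) = √((13.4)² + 23.1²) = 26.7 W/(m²·K).
Amplitude A = F₀ / √((Cω)²+λ²) = 135 / 26.7 = 5.05 K.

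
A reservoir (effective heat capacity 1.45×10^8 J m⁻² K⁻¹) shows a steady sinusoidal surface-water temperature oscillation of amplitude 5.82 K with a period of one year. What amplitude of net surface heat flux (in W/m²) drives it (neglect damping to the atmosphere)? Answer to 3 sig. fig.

Areal heat capacity C = 1.45×10^8 J m⁻² K⁻¹ (given).
ω = 2π / 3.15×10^7 s = 1.99×10^-7 s⁻¹.
Cω = 1.45×10^8 × 1.99×10^-7 = 28.9 W/(m²·K).
F₀ = A × Cω = 5.82 × 28.9 = 168 W/m².

168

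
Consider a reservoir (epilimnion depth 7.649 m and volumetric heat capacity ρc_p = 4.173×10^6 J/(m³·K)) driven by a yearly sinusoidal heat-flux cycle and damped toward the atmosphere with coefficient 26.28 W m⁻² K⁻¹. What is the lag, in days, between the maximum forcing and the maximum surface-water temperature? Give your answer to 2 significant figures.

14 days

Areal heat capacity C = ρc_p × D = 4.173×10^6 × 7.649 = 3.19×10^7 J/(m^2 K).
ω = 2π / 3.15×10^7 s = 1.99×10^-7 s⁻¹.
Phase lag φ = arctan(Cω/λ) = arctan(6.36/26.28) = 0.237 rad.
Time lag = φ / ω = 0.237 / 1.99×10^-7 = 1.19×10^6 s = 13.8 days.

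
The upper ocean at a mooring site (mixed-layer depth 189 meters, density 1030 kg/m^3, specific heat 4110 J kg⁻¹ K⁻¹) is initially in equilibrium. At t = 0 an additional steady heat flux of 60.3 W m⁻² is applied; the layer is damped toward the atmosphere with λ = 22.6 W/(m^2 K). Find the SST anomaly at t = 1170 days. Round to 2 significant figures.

Areal heat capacity C = ρ c_p D = 1030 × 4110 × 189 = 8.00×10^8 J m⁻² K⁻¹.
τ = C / λ = 8.00×10^8 / 22.6 = 3.54×10^7 s.
Equilibrium anomaly ΔT_eq = F / λ = 60.3 / 22.6 = 2.67 K.
t = 1170 days = 1.01×10^8 s, so t/τ = 2.86.
ΔT(t) = ΔT_eq (1 − e^(−t/τ)) = 2.67 × (1 − e^−2.86) = 2.51 K.

2.5 K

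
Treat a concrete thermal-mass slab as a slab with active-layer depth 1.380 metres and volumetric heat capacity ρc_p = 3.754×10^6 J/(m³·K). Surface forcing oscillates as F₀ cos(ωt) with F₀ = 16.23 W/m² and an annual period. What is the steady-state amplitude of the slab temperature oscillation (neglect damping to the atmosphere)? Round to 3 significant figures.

Areal heat capacity C = ρc_p × D = 3.754×10^6 × 1.380 = 5.18×10^6 J m⁻² K⁻¹.
Angular frequency ω = 2π / T = 2π / 3.15×10^7 s = 1.99×10^-7 s⁻¹.
Cω = 5.18×10^6 × 1.99×10^-7 = 1.03 W/(m²·K).
Amplitude A = F₀ / (Cω) = 16.23 / 1.03 = 15.7 K.

15.7 K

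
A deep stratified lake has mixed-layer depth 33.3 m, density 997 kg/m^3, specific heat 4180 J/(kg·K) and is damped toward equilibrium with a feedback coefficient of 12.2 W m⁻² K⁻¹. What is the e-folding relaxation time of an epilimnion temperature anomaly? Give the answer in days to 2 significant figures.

130 days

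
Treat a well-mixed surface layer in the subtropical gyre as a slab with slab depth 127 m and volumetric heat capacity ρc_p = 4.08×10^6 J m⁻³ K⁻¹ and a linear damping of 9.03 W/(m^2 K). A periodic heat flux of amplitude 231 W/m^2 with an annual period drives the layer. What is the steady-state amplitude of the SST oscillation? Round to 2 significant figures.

Areal heat capacity C = ρc_p × D = 4.08×10^6 × 127 = 5.18×10^8 J m⁻² K⁻¹.
Angular frequency ω = 2π / T = 2π / 3.15×10^7 s = 1.99×10^-7 s⁻¹.
√((Cω)² + λ²) = √((103)² + 9.03²) = 104 W/(m²·K).
Amplitude A = F₀ / √((Cω)²+λ²) = 231 / 104 = 2.23 K.

2.2 K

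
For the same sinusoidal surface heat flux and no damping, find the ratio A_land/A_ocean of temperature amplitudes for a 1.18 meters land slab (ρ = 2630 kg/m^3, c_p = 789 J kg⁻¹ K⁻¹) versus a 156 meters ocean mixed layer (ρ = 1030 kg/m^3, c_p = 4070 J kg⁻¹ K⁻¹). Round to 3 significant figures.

C_ocean = 1030 × 4070 × 156 = 6.54×10^8 J/(m²·K).
C_land = 2630 × 789 × 1.18 = 2.45×10^6 J/(m²·K).
Undamped amplitude ∝ 1/C, so A_land/A_ocean = C_ocean/C_land = 267.

267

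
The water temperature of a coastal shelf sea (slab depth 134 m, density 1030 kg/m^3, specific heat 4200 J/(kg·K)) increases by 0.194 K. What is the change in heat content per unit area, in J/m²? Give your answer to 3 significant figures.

1.12×10^8

Areal heat capacity C = ρ c_p D = 1030 × 4200 × 134 = 5.80×10^8 J/(m²·K).
ΔQ = C ΔT = 5.80×10^8 × 0.194 = 1.12×10^8 J/m².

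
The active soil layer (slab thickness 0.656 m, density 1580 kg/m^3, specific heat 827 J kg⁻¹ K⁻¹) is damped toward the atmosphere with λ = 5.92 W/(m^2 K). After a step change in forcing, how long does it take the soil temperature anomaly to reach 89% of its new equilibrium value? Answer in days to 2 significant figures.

Areal heat capacity C = ρ c_p D = 1580 × 827 × 0.656 = 8.57×10^5 J/(m²·K).
τ = C / λ = 8.57×10^5 / 5.92 = 1.45×10^5 s.
Fraction reached: 1 − e^(−t/τ) = 0.89 ⇒ t = −τ ln(1 − 0.89) = τ × 2.21.
t = 3.20×10^5 s = 3.70 days.

3.7 days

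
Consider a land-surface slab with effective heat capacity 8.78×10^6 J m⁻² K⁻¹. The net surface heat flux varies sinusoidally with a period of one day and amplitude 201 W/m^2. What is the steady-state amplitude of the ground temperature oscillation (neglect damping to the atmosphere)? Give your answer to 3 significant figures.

0.315 K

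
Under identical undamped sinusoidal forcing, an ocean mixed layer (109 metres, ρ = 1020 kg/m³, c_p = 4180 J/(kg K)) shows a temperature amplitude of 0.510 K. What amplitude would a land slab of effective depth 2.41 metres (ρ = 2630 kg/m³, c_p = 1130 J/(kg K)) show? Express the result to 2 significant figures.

C_ocean = 4.65×10^8 J/(m²·K); C_land = 7.16×10^6 J/(m²·K).
A ∝ 1/C ⇒ A_land = A_ocean × C_ocean/C_land = 0.510 × 64.9 = 33.1 K.

33 K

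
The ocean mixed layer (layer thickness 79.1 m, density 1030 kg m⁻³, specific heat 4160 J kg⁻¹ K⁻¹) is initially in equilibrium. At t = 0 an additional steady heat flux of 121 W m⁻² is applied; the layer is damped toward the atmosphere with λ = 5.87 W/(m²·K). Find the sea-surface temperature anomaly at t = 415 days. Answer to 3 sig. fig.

Areal heat capacity C = ρ c_p D = 1030 × 4160 × 79.1 = 3.39×10^8 J/(m^2 K).
τ = C / λ = 3.39×10^8 / 5.87 = 5.77×10^7 s.
Equilibrium anomaly ΔT_eq = F / λ = 121 / 5.87 = 20.6 K.
t = 415 days = 3.59×10^7 s, so t/τ = 0.621.
ΔT(t) = ΔT_eq (1 − e^(−t/τ)) = 20.6 × (1 − e^−0.621) = 9.54 K.

9.54 K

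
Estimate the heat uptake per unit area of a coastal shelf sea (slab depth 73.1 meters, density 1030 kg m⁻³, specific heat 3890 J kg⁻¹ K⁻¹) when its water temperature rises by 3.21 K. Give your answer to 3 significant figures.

9.40×10^8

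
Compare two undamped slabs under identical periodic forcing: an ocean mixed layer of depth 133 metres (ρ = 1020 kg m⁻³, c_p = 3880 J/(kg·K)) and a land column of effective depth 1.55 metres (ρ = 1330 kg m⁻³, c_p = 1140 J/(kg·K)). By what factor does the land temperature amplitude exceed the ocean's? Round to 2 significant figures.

220

C_ocean = 1020 × 3880 × 133 = 5.26×10^8 J/(m²·K).
C_land = 1330 × 1140 × 1.55 = 2.35×10^6 J/(m²·K).
Undamped amplitude ∝ 1/C, so A_land/A_ocean = C_ocean/C_land = 224.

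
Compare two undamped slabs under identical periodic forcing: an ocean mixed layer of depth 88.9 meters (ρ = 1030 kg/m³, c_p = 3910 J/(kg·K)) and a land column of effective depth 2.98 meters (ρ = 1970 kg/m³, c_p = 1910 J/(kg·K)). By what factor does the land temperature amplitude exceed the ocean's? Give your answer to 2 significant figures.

32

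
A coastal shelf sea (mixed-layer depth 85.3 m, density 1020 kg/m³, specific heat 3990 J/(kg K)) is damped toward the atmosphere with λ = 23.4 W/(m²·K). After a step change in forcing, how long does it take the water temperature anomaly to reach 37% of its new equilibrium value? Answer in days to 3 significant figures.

79.3 days

Areal heat capacity C = ρ c_p D = 1020 × 3990 × 85.3 = 3.47×10^8 J m⁻² K⁻¹.
τ = C / λ = 3.47×10^8 / 23.4 = 1.48×10^7 s.
Fraction reached: 1 − e^(−t/τ) = 0.37 ⇒ t = −τ ln(1 − 0.37) = τ × 0.462.
t = 6.85×10^6 s = 79.3 days.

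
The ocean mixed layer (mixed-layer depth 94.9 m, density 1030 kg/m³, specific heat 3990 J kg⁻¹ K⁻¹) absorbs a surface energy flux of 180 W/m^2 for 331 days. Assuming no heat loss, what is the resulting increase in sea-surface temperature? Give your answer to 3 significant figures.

13.2 K

Areal heat capacity C = ρ c_p D = 1030 × 3990 × 94.9 = 3.90×10^8 J/(m^2 K).
Net heat input Q = F Δt = 180 × (331 days × 86400 s/day) = 5.15×10^9 J/m².
ΔT = Q / C = 5.15×10^9 / 3.90×10^8 = 13.2 K.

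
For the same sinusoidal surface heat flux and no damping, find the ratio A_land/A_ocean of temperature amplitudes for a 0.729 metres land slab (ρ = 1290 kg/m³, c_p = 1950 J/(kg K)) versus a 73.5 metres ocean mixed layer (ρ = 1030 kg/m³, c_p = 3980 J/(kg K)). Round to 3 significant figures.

164

C_ocean = 1030 × 3980 × 73.5 = 3.01×10^8 J/(m²·K).
C_land = 1290 × 1950 × 0.729 = 1.83×10^6 J/(m²·K).
Undamped amplitude ∝ 1/C, so A_land/A_ocean = C_ocean/C_land = 164.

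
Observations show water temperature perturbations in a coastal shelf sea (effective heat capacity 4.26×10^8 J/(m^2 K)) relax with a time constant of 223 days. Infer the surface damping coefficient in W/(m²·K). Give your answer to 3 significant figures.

Areal heat capacity C = 4.26×10^8 J/(m^2 K) (given).
τ = 223 days = 1.93×10^7 s.
λ = C / τ = 4.26×10^8 / 1.93×10^7 = 22.1 W/(m²·K).

22.1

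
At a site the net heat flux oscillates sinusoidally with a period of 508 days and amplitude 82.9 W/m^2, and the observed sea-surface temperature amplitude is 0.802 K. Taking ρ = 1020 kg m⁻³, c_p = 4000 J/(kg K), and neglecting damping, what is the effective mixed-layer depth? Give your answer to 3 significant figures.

177 m

ω = 2π / 4.39×10^7 s = 1.43×10^-7 s⁻¹.
Required C = F₀ / (A ω) = 82.9 / (0.802 × 1.43×10^-7) = 7.22×10^8 J/(m²·K).
D = C / (ρ c_p) = 7.22×10^8 / (1020 × 4000) = 177 m.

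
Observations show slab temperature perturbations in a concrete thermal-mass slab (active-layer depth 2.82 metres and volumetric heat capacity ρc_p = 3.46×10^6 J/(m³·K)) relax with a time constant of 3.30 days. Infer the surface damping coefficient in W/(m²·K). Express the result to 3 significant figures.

Areal heat capacity C = ρc_p × D = 3.46×10^6 × 2.82 = 9.76×10^6 J/(m^2 K).
τ = 3.30 days = 2.85×10^5 s.
λ = C / τ = 9.76×10^6 / 2.85×10^5 = 34.2 W/(m²·K).

34.2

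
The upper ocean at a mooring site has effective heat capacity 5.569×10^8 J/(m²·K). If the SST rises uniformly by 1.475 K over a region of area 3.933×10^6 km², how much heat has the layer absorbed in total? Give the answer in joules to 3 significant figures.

Areal heat capacity C = 5.569×10^8 J/(m²·K) (given).
Heat per unit area: q = C ΔT = 5.57×10^8 × 1.475 = 8.21×10^8 J/m².
Total heat: Q = q × A = 8.21×10^8 × (3.933×10^6 × 10⁶ m²) = 3.23×10^21 J.

3.23×10^21 J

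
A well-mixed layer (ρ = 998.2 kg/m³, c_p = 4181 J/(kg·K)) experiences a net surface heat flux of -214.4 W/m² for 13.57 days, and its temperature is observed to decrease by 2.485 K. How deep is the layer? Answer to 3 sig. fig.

Heat input Q = F Δt = -214.4 × 1.17×10^6 s = -2.51×10^8 J/m².
Required areal heat capacity C = Q / ΔT = 1.01×10^8 J/(m²·K).
Depth D = C / (ρ c_p) = 1.01×10^8 / (998.2 × 4181) = 24.2 m.

24.2 m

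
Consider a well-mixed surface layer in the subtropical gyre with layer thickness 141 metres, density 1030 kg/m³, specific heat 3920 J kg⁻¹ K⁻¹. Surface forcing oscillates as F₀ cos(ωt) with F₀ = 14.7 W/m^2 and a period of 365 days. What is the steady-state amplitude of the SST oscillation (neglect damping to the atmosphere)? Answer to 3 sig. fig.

Areal heat capacity C = ρ c_p D = 1030 × 3920 × 141 = 5.69×10^8 J m⁻² K⁻¹.
Angular frequency ω = 2π / T = 2π / 3.15×10^7 s = 1.99×10^-7 s⁻¹.
Cω = 5.69×10^8 × 1.99×10^-7 = 113 W/(m²·K).
Amplitude A = F₀ / (Cω) = 14.7 / 113 = 0.130 K.

0.130 K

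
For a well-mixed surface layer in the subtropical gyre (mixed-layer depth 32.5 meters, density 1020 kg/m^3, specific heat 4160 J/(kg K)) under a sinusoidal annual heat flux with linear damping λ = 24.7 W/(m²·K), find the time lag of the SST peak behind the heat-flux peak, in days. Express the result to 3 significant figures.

48.7 days

Areal heat capacity C = ρ c_p D = 1020 × 4160 × 32.5 = 1.38×10^8 J/(m^2 K).
ω = 2π / 3.15×10^7 s = 1.99×10^-7 s⁻¹.
Phase lag φ = arctan(Cω/λ) = arctan(27.5/24.7) = 0.839 rad.
Time lag = φ / ω = 0.839 / 1.99×10^-7 = 4.21×10^6 s = 48.7 days.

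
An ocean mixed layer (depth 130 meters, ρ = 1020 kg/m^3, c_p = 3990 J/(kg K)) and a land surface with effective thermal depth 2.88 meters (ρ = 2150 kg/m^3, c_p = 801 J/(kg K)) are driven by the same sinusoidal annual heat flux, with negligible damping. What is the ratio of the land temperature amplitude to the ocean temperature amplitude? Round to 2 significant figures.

110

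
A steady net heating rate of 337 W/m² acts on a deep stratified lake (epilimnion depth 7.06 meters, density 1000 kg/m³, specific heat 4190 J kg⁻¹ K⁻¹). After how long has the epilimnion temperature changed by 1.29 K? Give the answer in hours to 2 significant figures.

31 hours

Areal heat capacity C = ρ c_p D = 1000 × 4190 × 7.06 = 2.96×10^7 J/(m^2 K).
Time required: Δt = C ΔT / F = 2.96×10^7 × 1.29 / 337 = 1.13×10^5 s.
In hours: 1.13×10^5 s / (3600 s/hour) = 31.5 hours.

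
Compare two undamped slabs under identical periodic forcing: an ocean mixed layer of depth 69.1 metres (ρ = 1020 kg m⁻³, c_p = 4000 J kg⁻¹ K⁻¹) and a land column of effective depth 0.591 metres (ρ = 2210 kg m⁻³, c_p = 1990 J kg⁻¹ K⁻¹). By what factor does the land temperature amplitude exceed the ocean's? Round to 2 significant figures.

C_ocean = 1020 × 4000 × 69.1 = 2.82×10^8 J/(m²·K).
C_land = 2210 × 1990 × 0.591 = 2.60×10^6 J/(m²·K).
Undamped amplitude ∝ 1/C, so A_land/A_ocean = C_ocean/C_land = 108.

110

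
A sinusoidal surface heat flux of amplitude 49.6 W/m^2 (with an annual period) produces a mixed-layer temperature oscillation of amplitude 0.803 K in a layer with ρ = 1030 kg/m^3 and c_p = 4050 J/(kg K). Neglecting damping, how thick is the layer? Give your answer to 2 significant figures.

74 m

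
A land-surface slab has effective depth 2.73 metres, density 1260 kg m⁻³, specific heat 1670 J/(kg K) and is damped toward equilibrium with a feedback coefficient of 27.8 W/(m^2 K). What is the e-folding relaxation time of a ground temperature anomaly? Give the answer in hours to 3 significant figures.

57.4 hours

Areal heat capacity C = ρ c_p D = 1260 × 1670 × 2.73 = 5.74×10^6 J m⁻² K⁻¹.
Relaxation time τ = C / λ = 5.74×10^6 / 27.8 = 2.07×10^5 s.
In hours: 2.07×10^5 s / (3600 s/hour) = 57.4 hours.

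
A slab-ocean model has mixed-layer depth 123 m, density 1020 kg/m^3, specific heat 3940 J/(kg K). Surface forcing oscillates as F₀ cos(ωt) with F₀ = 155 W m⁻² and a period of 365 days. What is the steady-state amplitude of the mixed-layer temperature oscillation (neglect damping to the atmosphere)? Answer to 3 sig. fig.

1.57 K

Areal heat capacity C = ρ c_p D = 1020 × 3940 × 123 = 4.94×10^8 J/(m^2 K).
Angular frequency ω = 2π / T = 2π / 3.15×10^7 s = 1.99×10^-7 s⁻¹.
Cω = 4.94×10^8 × 1.99×10^-7 = 98.5 W/(m²·K).
Amplitude A = F₀ / (Cω) = 155 / 98.5 = 1.57 K.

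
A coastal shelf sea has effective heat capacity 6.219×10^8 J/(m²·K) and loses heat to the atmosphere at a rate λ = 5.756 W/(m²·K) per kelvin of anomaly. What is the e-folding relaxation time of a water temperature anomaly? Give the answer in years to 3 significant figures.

3.42 years

Areal heat capacity C = 6.219×10^8 J/(m²·K) (given).
Relaxation time τ = C / λ = 6.22×10^8 / 5.756 = 1.08×10^8 s.
In years: 1.08×10^8 s / (3.156×10^7 s/year) = 3.42 years.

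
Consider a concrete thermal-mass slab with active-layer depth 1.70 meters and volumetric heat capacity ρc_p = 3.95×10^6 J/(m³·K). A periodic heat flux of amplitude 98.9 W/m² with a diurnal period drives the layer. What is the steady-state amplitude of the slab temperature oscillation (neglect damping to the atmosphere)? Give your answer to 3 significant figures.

0.203 K

Areal heat capacity C = ρc_p × D = 3.95×10^6 × 1.70 = 6.72×10^6 J/(m^2 K).
Angular frequency ω = 2π / T = 2π / 86400 s = 7.27×10^-5 s⁻¹.
Cω = 6.72×10^6 × 7.27×10^-5 = 488 W/(m²·K).
Amplitude A = F₀ / (Cω) = 98.9 / 488 = 0.203 K.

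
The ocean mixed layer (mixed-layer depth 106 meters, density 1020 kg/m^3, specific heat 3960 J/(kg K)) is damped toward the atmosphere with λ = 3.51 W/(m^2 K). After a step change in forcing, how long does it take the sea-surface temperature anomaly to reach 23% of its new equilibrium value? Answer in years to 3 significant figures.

Areal heat capacity C = ρ c_p D = 1020 × 3960 × 106 = 4.28×10^8 J m⁻² K⁻¹.
τ = C / λ = 4.28×10^8 / 3.51 = 1.22×10^8 s.
Fraction reached: 1 − e^(−t/τ) = 0.23 ⇒ t = −τ ln(1 − 0.23) = τ × 0.261.
t = 3.19×10^7 s = 1.01 years.

1.01 years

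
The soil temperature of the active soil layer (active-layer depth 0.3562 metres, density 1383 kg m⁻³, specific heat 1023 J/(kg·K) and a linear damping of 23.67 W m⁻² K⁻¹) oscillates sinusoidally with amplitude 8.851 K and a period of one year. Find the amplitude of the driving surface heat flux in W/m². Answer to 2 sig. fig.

Areal heat capacity C = ρ c_p D = 1383 × 1023 × 0.3562 = 5.04×10^5 J/(m^2 K).
ω = 2π / 3.15×10^7 s = 1.99×10^-7 s⁻¹.
√((Cω)² + λ²) = √((0.100)² + 23.67²) = 23.7 W/(m²·K).
F₀ = A × √((Cω)²+λ²) = 8.851 × 23.7 = 210 W/m².

210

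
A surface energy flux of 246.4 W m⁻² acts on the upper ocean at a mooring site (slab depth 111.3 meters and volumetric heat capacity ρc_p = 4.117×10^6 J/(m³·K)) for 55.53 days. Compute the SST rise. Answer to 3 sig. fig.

2.58 K

Areal heat capacity C = ρc_p × D = 4.117×10^6 × 111.3 = 4.58×10^8 J/(m^2 K).
Net heat input Q = F Δt = 246.4 × (55.53 days × 86400 s/day) = 1.18×10^9 J/m².
ΔT = Q / C = 1.18×10^9 / 4.58×10^8 = 2.58 K.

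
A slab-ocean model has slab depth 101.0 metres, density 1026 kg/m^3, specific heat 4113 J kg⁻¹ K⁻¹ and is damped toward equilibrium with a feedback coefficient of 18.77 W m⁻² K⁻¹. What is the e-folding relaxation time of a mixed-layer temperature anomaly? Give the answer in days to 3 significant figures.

Areal heat capacity C = ρ c_p D = 1026 × 4113 × 101.0 = 4.26×10^8 J/(m²·K).
Relaxation time τ = C / λ = 4.26×10^8 / 18.77 = 2.27×10^7 s.
In days: 2.27×10^7 s / (86400 s/day) = 263 days.

263 days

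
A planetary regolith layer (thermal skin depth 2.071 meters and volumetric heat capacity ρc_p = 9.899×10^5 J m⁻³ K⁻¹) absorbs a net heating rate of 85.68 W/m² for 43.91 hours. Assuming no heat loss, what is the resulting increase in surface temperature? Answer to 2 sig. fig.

6.6 K

Areal heat capacity C = ρc_p × D = 9.899×10^5 × 2.071 = 2.05×10^6 J/(m^2 K).
Net heat input Q = F Δt = 85.68 × (43.91 hours × 3600 s/hour) = 1.35×10^7 J/m².
ΔT = Q / C = 1.35×10^7 / 2.05×10^6 = 6.61 K.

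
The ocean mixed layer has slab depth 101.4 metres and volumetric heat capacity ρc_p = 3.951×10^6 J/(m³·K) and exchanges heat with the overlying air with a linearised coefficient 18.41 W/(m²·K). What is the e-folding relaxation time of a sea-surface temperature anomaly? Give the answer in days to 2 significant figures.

250 days

Areal heat capacity C = ρc_p × D = 3.951×10^6 × 101.4 = 4.01×10^8 J/(m²·K).
Relaxation time τ = C / λ = 4.01×10^8 / 18.41 = 2.18×10^7 s.
In days: 2.18×10^7 s / (86400 s/day) = 252 days.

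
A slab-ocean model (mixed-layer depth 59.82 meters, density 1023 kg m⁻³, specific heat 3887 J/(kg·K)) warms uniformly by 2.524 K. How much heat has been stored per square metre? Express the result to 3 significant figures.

6.00×10^8

Areal heat capacity C = ρ c_p D = 1023 × 3887 × 59.82 = 2.38×10^8 J m⁻² K⁻¹.
ΔQ = C ΔT = 2.38×10^8 × 2.524 = 6.00×10^8 J/m².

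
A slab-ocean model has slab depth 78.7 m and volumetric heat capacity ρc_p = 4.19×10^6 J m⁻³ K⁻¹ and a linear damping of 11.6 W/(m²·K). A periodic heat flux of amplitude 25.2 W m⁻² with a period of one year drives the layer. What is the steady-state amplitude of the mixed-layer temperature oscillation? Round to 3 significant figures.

Areal heat capacity C = ρc_p × D = 4.19×10^6 × 78.7 = 3.30×10^8 J/(m^2 K).
Angular frequency ω = 2π / T = 2π / 3.15×10^7 s = 1.99×10^-7 s⁻¹.
√((Cω)² + λ²) = √((65.7)² + 11.6²) = 66.7 W/(m²·K).
Amplitude A = F₀ / √((Cω)²+λ²) = 25.2 / 66.7 = 0.378 K.

0.378 K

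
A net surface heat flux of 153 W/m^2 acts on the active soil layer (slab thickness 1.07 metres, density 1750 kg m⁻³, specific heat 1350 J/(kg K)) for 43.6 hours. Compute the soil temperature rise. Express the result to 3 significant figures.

9.50 K

Areal heat capacity C = ρ c_p D = 1750 × 1350 × 1.07 = 2.53×10^6 J/(m^2 K).
Net heat input Q = F Δt = 153 × (43.6 hours × 3600 s/hour) = 2.40×10^7 J/m².
ΔT = Q / C = 2.40×10^7 / 2.53×10^6 = 9.50 K.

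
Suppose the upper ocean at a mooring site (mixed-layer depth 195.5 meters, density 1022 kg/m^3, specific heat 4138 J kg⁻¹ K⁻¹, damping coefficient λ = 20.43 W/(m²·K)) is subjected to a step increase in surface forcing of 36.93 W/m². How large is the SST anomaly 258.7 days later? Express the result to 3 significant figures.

0.767 K

Areal heat capacity C = ρ c_p D = 1022 × 4138 × 195.5 = 8.27×10^8 J/(m^2 K).
τ = C / λ = 8.27×10^8 / 20.43 = 4.05×10^7 s.
Equilibrium anomaly ΔT_eq = F / λ = 36.93 / 20.43 = 1.81 K.
t = 258.7 days = 2.24×10^7 s, so t/τ = 0.552.
ΔT(t) = ΔT_eq (1 − e^(−t/τ)) = 1.81 × (1 − e^−0.552) = 0.767 K.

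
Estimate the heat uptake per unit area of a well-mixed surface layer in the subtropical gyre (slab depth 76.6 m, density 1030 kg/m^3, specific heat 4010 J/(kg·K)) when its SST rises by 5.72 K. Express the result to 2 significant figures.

Areal heat capacity C = ρ c_p D = 1030 × 4010 × 76.6 = 3.16×10^8 J/(m²·K).
ΔQ = C ΔT = 3.16×10^8 × 5.72 = 1.81×10^9 J/m².

1.8×10^9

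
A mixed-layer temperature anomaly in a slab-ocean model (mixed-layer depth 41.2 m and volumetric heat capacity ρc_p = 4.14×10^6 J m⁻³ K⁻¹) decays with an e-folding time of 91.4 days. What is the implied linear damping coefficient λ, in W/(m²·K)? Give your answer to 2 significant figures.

Areal heat capacity C = ρc_p × D = 4.14×10^6 × 41.2 = 1.71×10^8 J/(m²·K).
τ = 91.4 days = 7.90×10^6 s.
λ = C / τ = 1.71×10^8 / 7.90×10^6 = 21.6 W/(m²·K).

22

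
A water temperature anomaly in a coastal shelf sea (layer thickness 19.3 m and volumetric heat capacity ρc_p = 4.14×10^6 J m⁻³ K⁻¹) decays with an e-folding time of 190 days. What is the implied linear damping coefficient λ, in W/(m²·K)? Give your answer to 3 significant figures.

Areal heat capacity C = ρc_p × D = 4.14×10^6 × 19.3 = 7.99×10^7 J/(m^2 K).
τ = 190 days = 1.64×10^7 s.
λ = C / τ = 7.99×10^7 / 1.64×10^7 = 4.87 W/(m²·K).

4.87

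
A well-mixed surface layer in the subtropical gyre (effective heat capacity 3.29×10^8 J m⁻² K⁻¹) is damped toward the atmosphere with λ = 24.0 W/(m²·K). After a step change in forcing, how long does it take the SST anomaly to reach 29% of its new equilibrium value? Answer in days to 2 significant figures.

54 days

Areal heat capacity C = 3.29×10^8 J m⁻² K⁻¹ (given).
τ = C / λ = 3.29×10^8 / 24.0 = 1.37×10^7 s.
Fraction reached: 1 − e^(−t/τ) = 0.29 ⇒ t = −τ ln(1 − 0.29) = τ × 0.342.
t = 4.69×10^6 s = 54.3 days.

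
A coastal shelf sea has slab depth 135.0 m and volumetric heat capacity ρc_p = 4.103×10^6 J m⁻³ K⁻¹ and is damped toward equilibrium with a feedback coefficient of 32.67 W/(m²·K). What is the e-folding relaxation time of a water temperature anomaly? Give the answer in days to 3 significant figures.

Areal heat capacity C = ρc_p × D = 4.103×10^6 × 135.0 = 5.54×10^8 J/(m²·K).
Relaxation time τ = C / λ = 5.54×10^8 / 32.67 = 1.70×10^7 s.
In days: 1.70×10^7 s / (86400 s/day) = 196 days.

196 days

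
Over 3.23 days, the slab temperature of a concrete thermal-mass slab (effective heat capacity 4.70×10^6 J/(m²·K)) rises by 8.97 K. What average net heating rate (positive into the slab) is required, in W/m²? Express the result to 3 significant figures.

151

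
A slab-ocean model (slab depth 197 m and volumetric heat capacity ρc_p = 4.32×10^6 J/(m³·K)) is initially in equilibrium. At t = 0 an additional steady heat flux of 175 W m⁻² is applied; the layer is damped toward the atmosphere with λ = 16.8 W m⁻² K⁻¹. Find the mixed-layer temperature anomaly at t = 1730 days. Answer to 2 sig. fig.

9.9 K

Areal heat capacity C = ρc_p × D = 4.32×10^6 × 197 = 8.51×10^8 J/(m²·K).
τ = C / λ = 8.51×10^8 / 16.8 = 5.07×10^7 s.
Equilibrium anomaly ΔT_eq = F / λ = 175 / 16.8 = 10.4 K.
t = 1730 days = 1.49×10^8 s, so t/τ = 2.95.
ΔT(t) = ΔT_eq (1 − e^(−t/τ)) = 10.4 × (1 − e^−2.95) = 9.87 K.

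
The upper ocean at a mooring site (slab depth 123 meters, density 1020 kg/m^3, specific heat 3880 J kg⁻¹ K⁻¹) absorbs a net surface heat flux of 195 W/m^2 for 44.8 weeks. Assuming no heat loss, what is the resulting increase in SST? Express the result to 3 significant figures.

Areal heat capacity C = ρ c_p D = 1020 × 3880 × 123 = 4.87×10^8 J/(m²·K).
Net heat input Q = F Δt = 195 × (44.8 weeks × 6.048×10^5 s/week) = 5.28×10^9 J/m².
ΔT = Q / C = 5.28×10^9 / 4.87×10^8 = 10.9 K.

10.9 K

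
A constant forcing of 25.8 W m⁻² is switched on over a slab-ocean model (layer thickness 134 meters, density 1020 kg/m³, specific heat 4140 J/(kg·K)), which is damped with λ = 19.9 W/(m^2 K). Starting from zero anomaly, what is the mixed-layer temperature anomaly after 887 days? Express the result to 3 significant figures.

Areal heat capacity C = ρ c_p D = 1020 × 4140 × 134 = 5.66×10^8 J m⁻² K⁻¹.
τ = C / λ = 5.66×10^8 / 19.9 = 2.84×10^7 s.
Equilibrium anomaly ΔT_eq = F / λ = 25.8 / 19.9 = 1.30 K.
t = 887 days = 7.66×10^7 s, so t/τ = 2.70.
ΔT(t) = ΔT_eq (1 − e^(−t/τ)) = 1.30 × (1 − e^−2.70) = 1.21 K.

1.21 K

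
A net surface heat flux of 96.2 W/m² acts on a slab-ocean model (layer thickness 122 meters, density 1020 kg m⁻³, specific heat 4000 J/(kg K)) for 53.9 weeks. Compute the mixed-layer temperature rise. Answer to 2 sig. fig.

Areal heat capacity C = ρ c_p D = 1020 × 4000 × 122 = 4.98×10^8 J/(m²·K).
Net heat input Q = F Δt = 96.2 × (53.9 weeks × 6.048×10^5 s/week) = 3.14×10^9 J/m².
ΔT = Q / C = 3.14×10^9 / 4.98×10^8 = 6.30 K.

6.3 K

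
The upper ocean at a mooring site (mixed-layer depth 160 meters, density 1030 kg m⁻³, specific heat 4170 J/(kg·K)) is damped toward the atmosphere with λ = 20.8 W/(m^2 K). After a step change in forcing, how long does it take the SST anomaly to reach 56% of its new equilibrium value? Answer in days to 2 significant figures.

Areal heat capacity C = ρ c_p D = 1030 × 4170 × 160 = 6.87×10^8 J m⁻² K⁻¹.
τ = C / λ = 6.87×10^8 / 20.8 = 3.30×10^7 s.
Fraction reached: 1 − e^(−t/τ) = 0.56 ⇒ t = −τ ln(1 − 0.56) = τ × 0.821.
t = 2.71×10^7 s = 314 days.

310 days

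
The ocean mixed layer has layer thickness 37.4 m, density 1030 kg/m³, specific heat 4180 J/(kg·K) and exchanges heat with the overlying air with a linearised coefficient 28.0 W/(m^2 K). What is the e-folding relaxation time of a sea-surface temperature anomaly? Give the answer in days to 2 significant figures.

67 days

Areal heat capacity C = ρ c_p D = 1030 × 4180 × 37.4 = 1.61×10^8 J/(m^2 K).
Relaxation time τ = C / λ = 1.61×10^8 / 28.0 = 5.75×10^6 s.
In days: 5.75×10^6 s / (86400 s/day) = 66.6 days.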